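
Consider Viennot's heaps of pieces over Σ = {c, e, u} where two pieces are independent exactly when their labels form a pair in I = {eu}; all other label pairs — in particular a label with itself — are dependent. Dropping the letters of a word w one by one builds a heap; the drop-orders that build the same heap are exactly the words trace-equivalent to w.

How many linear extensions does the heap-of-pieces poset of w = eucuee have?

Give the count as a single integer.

piece 0:e — minimal
piece 1:u — minimal
piece 2:c rests on {0:e, 1:u}
piece 3:u rests on {2:c}
piece 4:e rests on {2:c}
piece 5:e rests on {4:e}
minimal pieces: {0:e, 1:u}
ways to finish when only these pieces remain (= sum over removing one remaining piece with nothing left below it):
  1 left: {3}→1  {5}→1
  2 left: {3,5}→2  {4,5}→1
  3 left: {3,4,5}→3
  4 left: {2,3,4,5}→3
  placing 0:e first → 3 extensions
  placing 1:u first → 3 extensions
total linear extensions = 6

6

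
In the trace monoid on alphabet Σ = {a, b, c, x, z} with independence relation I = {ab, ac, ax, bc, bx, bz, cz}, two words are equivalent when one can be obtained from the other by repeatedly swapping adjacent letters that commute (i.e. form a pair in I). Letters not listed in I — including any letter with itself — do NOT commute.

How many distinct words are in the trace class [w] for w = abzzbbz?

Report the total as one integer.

35

0(a) covers ∅
1(b) covers ∅
2(z) covers 0:a
3(z) covers 2:z
4(b) covers 1:b
5(b) covers 4:b
6(z) covers 3:z
floor of heap: 0:a, 1:b
completions by unplaced set U, small U first (add the entries for U minus each lowest piece of U):
  |U|=1: {5}:1  {6}:1
  |U|=2: {3,6}:1  {4,5}:1  {5,6}:2
  |U|=3: {1,4,5}:1  {2,3,6}:1  {3,5,6}:3  {4,5,6}:3
  |U|=4: {0,2,3,6}:1  {1,4,5,6}:4  {2,3,5,6}:4  {3,4,5,6}:6
  |U|=5: {0,2,3,5,6}:5  {1,3,4,5,6}:10  {2,3,4,5,6}:10
  start at 0(a): 20
  start at 1(b): 15
sum over floor = 35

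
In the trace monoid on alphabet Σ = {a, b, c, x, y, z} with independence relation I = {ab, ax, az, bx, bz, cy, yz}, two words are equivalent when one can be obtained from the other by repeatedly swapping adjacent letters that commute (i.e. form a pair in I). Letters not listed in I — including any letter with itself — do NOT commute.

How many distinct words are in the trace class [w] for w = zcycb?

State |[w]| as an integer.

drop 0:z onto floor
drop 1:c onto {0:z}
drop 2:y onto floor
drop 3:c onto {1:c}
drop 4:b onto {2:y, 3:c}
ground layer = {0:z, 2:y}
drop-orders for the pieces not yet dropped (sum over which currently-grounded one goes next):
  1 to go: {4} 1
  2 to go: {2,4} 1  {3,4} 1
  3 to go: {1,3,4} 1  {2,3,4} 2
  if 0:z drops first: 3 orders
  if 2:y drops first: 1 orders
heap linearizations: 4

4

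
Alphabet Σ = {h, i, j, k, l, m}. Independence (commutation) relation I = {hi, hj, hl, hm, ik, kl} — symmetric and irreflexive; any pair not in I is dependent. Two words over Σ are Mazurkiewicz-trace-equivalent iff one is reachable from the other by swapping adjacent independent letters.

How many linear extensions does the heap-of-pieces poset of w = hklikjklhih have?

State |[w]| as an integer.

#0=h has no predecessor
#1=k depends on [0:h]
#2=l has no predecessor
#3=i depends on [2:l]
#4=k depends on [1:k]
#5=j depends on [3:i, 4:k]
#6=k depends on [5:j]
#7=l depends on [5:j]
#8=h depends on [6:k]
#9=i depends on [7:l]
#10=h depends on [8:h]
sources: [0:h, 2:l]
N(rest) = Σ N(rest − s) over sources s of rest; N(one piece) = 1:
  size 1 → [9]=1  [10]=1
  size 2 → [7,9]=1  [8,10]=1  [9,10]=2
  size 3 → [6,8,10]=1  [7,9,10]=3  [8,9,10]=3
  size 4 → [6,8,9,10]=4  [7,8,9,10]=6
  size 5 → [6,7,8,9,10]=10
  size 6 → [5,6,7,8,9,10]=10
  size 7 → [3,5,6,7,8,9,10]=10  [4,5,6,7,8,9,10]=10
  size 8 → [1,4,5,6,7,8,9,10]=10  [2,3,5,6,7,8,9,10]=10  [3,4,5,6,7,8,9,10]=20
  size 9 → [0,1,4,5,6,7,8,9,10]=10  [1,3,4,5,6,7,8,9,10]=30  [2,3,4,5,6,7,8,9,10]=30
  first=0(h) contributes 60
  first=2(l) contributes 40
|[w]| = 100

100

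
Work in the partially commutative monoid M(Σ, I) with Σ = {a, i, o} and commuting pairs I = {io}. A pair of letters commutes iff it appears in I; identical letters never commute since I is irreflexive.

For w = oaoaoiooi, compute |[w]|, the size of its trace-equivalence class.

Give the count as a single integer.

drop 0:o onto floor
drop 1:a onto {0:o}
drop 2:o onto {1:a}
drop 3:a onto {2:o}
drop 4:o onto {3:a}
drop 5:i onto {3:a}
drop 6:o onto {4:o}
drop 7:o onto {6:o}
drop 8:i onto {5:i}
ground layer = {0:o}
drop-orders for the pieces not yet dropped (sum over which currently-grounded one goes next):
  1 to go: {7} 1  {8} 1
  2 to go: {5,8} 1  {6,7} 1  {7,8} 2
  3 to go: {4,6,7} 1  {5,7,8} 3  {6,7,8} 3
  4 to go: {4,6,7,8} 4  {5,6,7,8} 6
  5 to go: {4,5,6,7,8} 10
  6 to go: {3,4,5,6,7,8} 10
  7 to go: {2,3,4,5,6,7,8} 10
  if 0:o drops first: 10 orders

10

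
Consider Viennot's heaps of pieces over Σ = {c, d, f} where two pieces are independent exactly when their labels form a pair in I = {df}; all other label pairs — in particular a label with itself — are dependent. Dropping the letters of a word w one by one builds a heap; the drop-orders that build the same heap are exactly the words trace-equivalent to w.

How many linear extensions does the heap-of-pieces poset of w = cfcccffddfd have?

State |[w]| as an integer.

0(c) covers ∅
1(f) covers 0:c
2(c) covers 1:f
3(c) covers 2:c
4(c) covers 3:c
5(f) covers 4:c
6(f) covers 5:f
7(d) covers 4:c
8(d) covers 7:d
9(f) covers 6:f
10(d) covers 8:d
floor of heap: 0:c
completions by unplaced set U, small U first (add the entries for U minus each lowest piece of U):
  |U|=1: {9}:1  {10}:1
  |U|=2: {6,9}:1  {8,10}:1  {9,10}:2
  |U|=3: {5,6,9}:1  {6,9,10}:3  {7,8,10}:1  {8,9,10}:3
  |U|=4: {5,6,9,10}:4  {6,8,9,10}:6  {7,8,9,10}:4
  |U|=5: {5,6,8,9,10}:10  {6,7,8,9,10}:10
  |U|=6: {5,6,7,8,9,10}:20
  |U|=7: {4,5,6,7,8,9,10}:20
  |U|=8: {3,4,5,6,7,8,9,10}:20
  |U|=9: {2,3,4,5,6,7,8,9,10}:20
  start at 0(c): 20

20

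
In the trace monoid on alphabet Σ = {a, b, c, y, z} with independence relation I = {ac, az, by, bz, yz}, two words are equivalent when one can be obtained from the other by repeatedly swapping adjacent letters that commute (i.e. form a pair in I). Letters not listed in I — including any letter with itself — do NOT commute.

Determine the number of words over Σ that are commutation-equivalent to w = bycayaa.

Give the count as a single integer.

4

drop 0:b onto floor
drop 1:y onto floor
drop 2:c onto {0:b, 1:y}
drop 3:a onto {0:b, 1:y}
drop 4:y onto {2:c, 3:a}
drop 5:a onto {4:y}
drop 6:a onto {5:a}
ground layer = {0:b, 1:y}
drop-orders for the pieces not yet dropped (sum over which currently-grounded one goes next):
  1 to go: {6} 1
  2 to go: {5,6} 1
  3 to go: {4,5,6} 1
  4 to go: {2,4,5,6} 1  {3,4,5,6} 1
  5 to go: {2,3,4,5,6} 2
  if 0:b drops first: 2 orders
  if 1:y drops first: 2 orders
heap linearizations: 4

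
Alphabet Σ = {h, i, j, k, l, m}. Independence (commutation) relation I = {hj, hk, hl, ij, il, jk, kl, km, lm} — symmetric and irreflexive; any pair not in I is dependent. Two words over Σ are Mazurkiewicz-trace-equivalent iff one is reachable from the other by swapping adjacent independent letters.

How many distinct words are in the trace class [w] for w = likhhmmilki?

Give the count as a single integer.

piece 0:l — minimal
piece 1:i — minimal
piece 2:k rests on {1:i}
piece 3:h rests on {1:i}
piece 4:h rests on {3:h}
piece 5:m rests on {4:h}
piece 6:m rests on {5:m}
piece 7:i rests on {2:k, 6:m}
piece 8:l rests on {0:l}
piece 9:k rests on {7:i}
piece 10:i rests on {9:k}
minimal pieces: {0:l, 1:i}
ways to finish when only these pieces remain (= sum over removing one remaining piece with nothing left below it):
  1 left: {8}→1  {10}→1
  2 left: {0,8}→1  {8,10}→2  {9,10}→1
  3 left: {0,8,10}→3  {7,9,10}→1  {8,9,10}→3
  4 left: {0,8,9,10}→6  {2,7,9,10}→1  {6,7,9,10}→1  {7,8,9,10}→4
  5 left: {0,7,8,9,10}→10  {2,6,7,9,10}→2  {2,7,8,9,10}→5  {5,6,7,9,10}→1  {6,7,8,9,10}→5
  6 left: {0,2,7,8,9,10}→15  {0,6,7,8,9,10}→15  {2,5,6,7,9,10}→3  {2,6,7,8,9,10}→12  {4,5,6,7,9,10}→1  {5,6,7,8,9,10}→6
  7 left: {0,2,6,7,8,9,10}→42  {0,5,6,7,8,9,10}→21  {2,4,5,6,7,9,10}→4  {2,5,6,7,8,9,10}→21  {3,4,5,6,7,9,10}→1  {4,5,6,7,8,9,10}→7
  8 left: {0,2,5,6,7,8,9,10}→84  {0,4,5,6,7,8,9,10}→28  {2,3,4,5,6,7,9,10}→5  {2,4,5,6,7,8,9,10}→32  {3,4,5,6,7,8,9,10}→8
  9 left: {0,2,4,5,6,7,8,9,10}→144  {0,3,4,5,6,7,8,9,10}→36  {1,2,3,4,5,6,7,9,10}→5  {2,3,4,5,6,7,8,9,10}→45
  placing 0:l first → 50 extensions
  placing 1:i first → 225 extensions
total linear extensions = 275

275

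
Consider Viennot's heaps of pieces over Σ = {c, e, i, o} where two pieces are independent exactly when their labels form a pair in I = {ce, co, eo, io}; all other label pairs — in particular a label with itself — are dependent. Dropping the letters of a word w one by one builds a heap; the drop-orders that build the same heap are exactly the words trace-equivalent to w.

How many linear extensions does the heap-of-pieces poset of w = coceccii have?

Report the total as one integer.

40

#0=c has no predecessor
#1=o has no predecessor
#2=c depends on [0:c]
#3=e has no predecessor
#4=c depends on [2:c]
#5=c depends on [4:c]
#6=i depends on [3:e, 5:c]
#7=i depends on [6:i]
sources: [0:c, 1:o, 3:e]
N(rest) = Σ N(rest − s) over sources s of rest; N(one piece) = 1:
  size 1 → [1]=1  [7]=1
  size 2 → [1,7]=2  [6,7]=1
  size 3 → [1,6,7]=3  [3,6,7]=1  [5,6,7]=1
  size 4 → [1,3,6,7]=4  [1,5,6,7]=4  [3,5,6,7]=2  [4,5,6,7]=1
  size 5 → [1,3,5,6,7]=10  [1,4,5,6,7]=5  [2,4,5,6,7]=1  [3,4,5,6,7]=3
  size 6 → [0,2,4,5,6,7]=1  [1,2,4,5,6,7]=6  [1,3,4,5,6,7]=18  [2,3,4,5,6,7]=4
  first=0(c) contributes 28
  first=1(o) contributes 5
  first=3(e) contributes 7
|[w]| = 40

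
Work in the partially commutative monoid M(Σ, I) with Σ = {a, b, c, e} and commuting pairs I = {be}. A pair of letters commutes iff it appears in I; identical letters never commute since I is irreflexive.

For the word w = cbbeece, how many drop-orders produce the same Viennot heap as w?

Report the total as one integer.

drop 0:c onto floor
drop 1:b onto {0:c}
drop 2:b onto {1:b}
drop 3:e onto {0:c}
drop 4:e onto {3:e}
drop 5:c onto {2:b, 4:e}
drop 6:e onto {5:c}
ground layer = {0:c}
drop-orders for the pieces not yet dropped (sum over which currently-grounded one goes next):
  1 to go: {6} 1
  2 to go: {5,6} 1
  3 to go: {2,5,6} 1  {4,5,6} 1
  4 to go: {1,2,5,6} 1  {2,4,5,6} 2  {3,4,5,6} 1
  5 to go: {1,2,4,5,6} 3  {2,3,4,5,6} 3
  if 0:c drops first: 6 orders

6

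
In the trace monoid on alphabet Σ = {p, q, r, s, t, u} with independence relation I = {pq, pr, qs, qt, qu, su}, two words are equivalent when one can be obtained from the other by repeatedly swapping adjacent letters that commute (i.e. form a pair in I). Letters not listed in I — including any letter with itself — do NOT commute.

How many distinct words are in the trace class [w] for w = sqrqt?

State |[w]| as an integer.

piece 0:s — minimal
piece 1:q — minimal
piece 2:r rests on {0:s, 1:q}
piece 3:q rests on {2:r}
piece 4:t rests on {2:r}
minimal pieces: {0:s, 1:q}
ways to finish when only these pieces remain (= sum over removing one remaining piece with nothing left below it):
  1 left: {3}→1  {4}→1
  2 left: {3,4}→2
  3 left: {2,3,4}→2
  placing 0:s first → 2 extensions
  placing 1:q first → 2 extensions
total linear extensions = 4

4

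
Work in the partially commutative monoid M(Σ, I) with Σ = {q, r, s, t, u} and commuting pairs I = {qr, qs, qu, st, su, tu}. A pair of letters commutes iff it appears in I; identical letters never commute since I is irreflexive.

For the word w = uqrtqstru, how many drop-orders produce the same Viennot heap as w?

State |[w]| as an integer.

13

#0=u has no predecessor
#1=q has no predecessor
#2=r depends on [0:u]
#3=t depends on [1:q, 2:r]
#4=q depends on [3:t]
#5=s depends on [2:r]
#6=t depends on [4:q]
#7=r depends on [5:s, 6:t]
#8=u depends on [7:r]
sources: [0:u, 1:q]
N(rest) = Σ N(rest − s) over sources s of rest; N(one piece) = 1:
  size 1 → [8]=1
  size 2 → [7,8]=1
  size 3 → [5,7,8]=1  [6,7,8]=1
  size 4 → [4,6,7,8]=1  [5,6,7,8]=2
  size 5 → [3,4,6,7,8]=1  [4,5,6,7,8]=3
  size 6 → [1,3,4,6,7,8]=1  [3,4,5,6,7,8]=4
  size 7 → [1,3,4,5,6,7,8]=5  [2,3,4,5,6,7,8]=4
  first=0(u) contributes 9
  first=1(q) contributes 4
|[w]| = 13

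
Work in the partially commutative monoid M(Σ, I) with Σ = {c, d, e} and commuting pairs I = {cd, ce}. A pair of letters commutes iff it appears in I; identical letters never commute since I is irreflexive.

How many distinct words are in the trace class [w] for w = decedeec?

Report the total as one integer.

28

#0=d has no predecessor
#1=e depends on [0:d]
#2=c has no predecessor
#3=e depends on [1:e]
#4=d depends on [3:e]
#5=e depends on [4:d]
#6=e depends on [5:e]
#7=c depends on [2:c]
sources: [0:d, 2:c]
N(rest) = Σ N(rest − s) over sources s of rest; N(one piece) = 1:
  size 1 → [6]=1  [7]=1
  size 2 → [2,7]=1  [5,6]=1  [6,7]=2
  size 3 → [2,6,7]=3  [4,5,6]=1  [5,6,7]=3
  size 4 → [2,5,6,7]=6  [3,4,5,6]=1  [4,5,6,7]=4
  size 5 → [1,3,4,5,6]=1  [2,4,5,6,7]=10  [3,4,5,6,7]=5
  size 6 → [0,1,3,4,5,6]=1  [1,3,4,5,6,7]=6  [2,3,4,5,6,7]=15
  first=0(d) contributes 21
  first=2(c) contributes 7
|[w]| = 28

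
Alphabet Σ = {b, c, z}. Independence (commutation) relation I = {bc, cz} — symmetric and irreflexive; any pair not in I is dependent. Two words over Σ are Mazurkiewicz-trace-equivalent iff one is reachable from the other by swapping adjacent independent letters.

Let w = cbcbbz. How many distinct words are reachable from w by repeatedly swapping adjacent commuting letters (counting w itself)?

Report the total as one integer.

0(c) covers ∅
1(b) covers ∅
2(c) covers 0:c
3(b) covers 1:b
4(b) covers 3:b
5(z) covers 4:b
floor of heap: 0:c, 1:b
completions by unplaced set U, small U first (add the entries for U minus each lowest piece of U):
  |U|=1: {2}:1  {5}:1
  |U|=2: {0,2}:1  {2,5}:2  {4,5}:1
  |U|=3: {0,2,5}:3  {2,4,5}:3  {3,4,5}:1
  |U|=4: {0,2,4,5}:6  {1,3,4,5}:1  {2,3,4,5}:4
  start at 0(c): 5
  start at 1(b): 10
sum over floor = 15

15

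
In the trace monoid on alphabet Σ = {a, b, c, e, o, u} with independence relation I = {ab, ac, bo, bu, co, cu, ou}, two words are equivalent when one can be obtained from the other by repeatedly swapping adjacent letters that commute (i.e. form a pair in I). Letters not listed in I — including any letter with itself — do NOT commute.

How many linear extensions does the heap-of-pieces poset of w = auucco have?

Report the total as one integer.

45

#0=a has no predecessor
#1=u depends on [0:a]
#2=u depends on [1:u]
#3=c has no predecessor
#4=c depends on [3:c]
#5=o depends on [0:a]
sources: [0:a, 3:c]
N(rest) = Σ N(rest − s) over sources s of rest; N(one piece) = 1:
  size 1 → [2]=1  [4]=1  [5]=1
  size 2 → [1,2]=1  [2,4]=2  [2,5]=2  [3,4]=1  [4,5]=2
  size 3 → [1,2,4]=3  [1,2,5]=3  [2,3,4]=3  [2,4,5]=6  [3,4,5]=3
  size 4 → [0,1,2,5]=3  [1,2,3,4]=6  [1,2,4,5]=12  [2,3,4,5]=12
  first=0(a) contributes 30
  first=3(c) contributes 15
|[w]| = 45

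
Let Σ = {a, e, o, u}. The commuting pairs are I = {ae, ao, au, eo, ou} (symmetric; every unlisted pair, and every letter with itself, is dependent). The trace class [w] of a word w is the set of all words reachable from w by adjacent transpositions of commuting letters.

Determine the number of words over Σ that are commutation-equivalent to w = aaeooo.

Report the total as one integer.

0(a) covers ∅
1(a) covers 0:a
2(e) covers ∅
3(o) covers ∅
4(o) covers 3:o
5(o) covers 4:o
floor of heap: 0:a, 2:e, 3:o
completions by unplaced set U, small U first (add the entries for U minus each lowest piece of U):
  |U|=1: {1}:1  {2}:1  {5}:1
  |U|=2: {0,1}:1  {1,2}:2  {1,5}:2  {2,5}:2  {4,5}:1
  |U|=3: {0,1,2}:3  {0,1,5}:3  {1,2,5}:6  {1,4,5}:3  {2,4,5}:3  {3,4,5}:1
  |U|=4: {0,1,2,5}:12  {0,1,4,5}:6  {1,2,4,5}:12  {1,3,4,5}:4  {2,3,4,5}:4
  start at 0(a): 20
  start at 2(e): 10
  start at 3(o): 30
sum over floor = 60

60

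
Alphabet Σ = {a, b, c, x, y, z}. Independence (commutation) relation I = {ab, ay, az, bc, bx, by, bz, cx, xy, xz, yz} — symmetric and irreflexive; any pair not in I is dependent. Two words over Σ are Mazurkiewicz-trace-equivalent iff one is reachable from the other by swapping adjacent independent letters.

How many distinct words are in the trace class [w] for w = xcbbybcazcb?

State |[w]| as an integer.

#0=x has no predecessor
#1=c has no predecessor
#2=b has no predecessor
#3=b depends on [2:b]
#4=y depends on [1:c]
#5=b depends on [3:b]
#6=c depends on [4:y]
#7=a depends on [0:x, 6:c]
#8=z depends on [6:c]
#9=c depends on [7:a, 8:z]
#10=b depends on [5:b]
sources: [0:x, 1:c, 2:b]
N(rest) = Σ N(rest − s) over sources s of rest; N(one piece) = 1:
  size 1 → [9]=1  [10]=1
  size 2 → [5,10]=1  [7,9]=1  [8,9]=1  [9,10]=2
  size 3 → [0,7,9]=1  [3,5,10]=1  [5,9,10]=3  [7,8,9]=2  [7,9,10]=3  [8,9,10]=3
  size 4 → [0,7,8,9]=3  [0,7,9,10]=4  [2,3,5,10]=1  [3,5,9,10]=4  [5,7,9,10]=6  [5,8,9,10]=6  [6,7,8,9]=2  [7,8,9,10]=8
  size 5 → [0,5,7,9,10]=10  [0,6,7,8,9]=5  [0,7,8,9,10]=15  [2,3,5,9,10]=5  [3,5,7,9,10]=10  [3,5,8,9,10]=10  [4,6,7,8,9]=2  [5,7,8,9,10]=20  [6,7,8,9,10]=10
  size 6 → [0,3,5,7,9,10]=20  [0,4,6,7,8,9]=7  [0,5,7,8,9,10]=45  [0,6,7,8,9,10]=30  [1,4,6,7,8,9]=2  [2,3,5,7,9,10]=15  [2,3,5,8,9,10]=15  [3,5,7,8,9,10]=40  [4,6,7,8,9,10]=12  [5,6,7,8,9,10]=30
  size 7 → [0,1,4,6,7,8,9]=9  [0,2,3,5,7,9,10]=35  [0,3,5,7,8,9,10]=105  [0,4,6,7,8,9,10]=49  [0,5,6,7,8,9,10]=105  [1,4,6,7,8,9,10]=14  [2,3,5,7,8,9,10]=70  [3,5,6,7,8,9,10]=70  [4,5,6,7,8,9,10]=42
  size 8 → [0,1,4,6,7,8,9,10]=72  [0,2,3,5,7,8,9,10]=210  [0,3,5,6,7,8,9,10]=280  [0,4,5,6,7,8,9,10]=196  [1,4,5,6,7,8,9,10]=56  [2,3,5,6,7,8,9,10]=140  [3,4,5,6,7,8,9,10]=112
  size 9 → [0,1,4,5,6,7,8,9,10]=324  [0,2,3,5,6,7,8,9,10]=630  [0,3,4,5,6,7,8,9,10]=588  [1,3,4,5,6,7,8,9,10]=168  [2,3,4,5,6,7,8,9,10]=252
  first=0(x) contributes 420
  first=1(c) contributes 1470
  first=2(b) contributes 1080
|[w]| = 2970

2970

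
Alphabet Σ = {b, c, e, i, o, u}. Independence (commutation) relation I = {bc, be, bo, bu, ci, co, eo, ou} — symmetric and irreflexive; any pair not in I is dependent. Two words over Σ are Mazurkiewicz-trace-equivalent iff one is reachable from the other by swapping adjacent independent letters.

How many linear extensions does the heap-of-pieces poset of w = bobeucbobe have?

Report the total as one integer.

drop 0:b onto floor
drop 1:o onto floor
drop 2:b onto {0:b}
drop 3:e onto floor
drop 4:u onto {3:e}
drop 5:c onto {4:u}
drop 6:b onto {2:b}
drop 7:o onto {1:o}
drop 8:b onto {6:b}
drop 9:e onto {5:c}
ground layer = {0:b, 1:o, 3:e}
drop-orders for the pieces not yet dropped (sum over which currently-grounded one goes next):
  1 to go: {7} 1  {8} 1  {9} 1
  2 to go: {1,7} 1  {5,9} 1  {6,8} 1  {7,8} 2  {7,9} 2  {8,9} 2
  3 to go: {1,7,8} 3  {1,7,9} 3  {2,6,8} 1  {4,5,9} 1  {5,7,9} 3  {5,8,9} 3  {6,7,8} 3  {6,8,9} 3  {7,8,9} 6
  4 to go: {0,2,6,8} 1  {1,5,7,9} 6  {1,6,7,8} 6  {1,7,8,9} 12  {2,6,7,8} 4  {2,6,8,9} 4  {3,4,5,9} 1  {4,5,7,9} 4  {4,5,8,9} 4  {5,6,8,9} 6  {5,7,8,9} 12  {6,7,8,9} 12
  5 to go: {0,2,6,7,8} 5  {0,2,6,8,9} 5  {1,2,6,7,8} 10  {1,4,5,7,9} 10  {1,5,7,8,9} 30  {1,6,7,8,9} 30  {2,5,6,8,9} 10  {2,6,7,8,9} 20  {3,4,5,7,9} 5  {3,4,5,8,9} 5  {4,5,6,8,9} 10  {4,5,7,8,9} 20  {5,6,7,8,9} 30
  6 to go: {0,1,2,6,7,8} 15  {0,2,5,6,8,9} 15  {0,2,6,7,8,9} 30  {1,2,6,7,8,9} 60  {1,3,4,5,7,9} 15  {1,4,5,7,8,9} 60  {1,5,6,7,8,9} 90  {2,4,5,6,8,9} 20  {2,5,6,7,8,9} 60  {3,4,5,6,8,9} 15  {3,4,5,7,8,9} 30  {4,5,6,7,8,9} 60
  7 to go: {0,1,2,6,7,8,9} 105  {0,2,4,5,6,8,9} 35  {0,2,5,6,7,8,9} 105  {1,2,5,6,7,8,9} 210  {1,3,4,5,7,8,9} 105  {1,4,5,6,7,8,9} 210  {2,3,4,5,6,8,9} 35  {2,4,5,6,7,8,9} 140  {3,4,5,6,7,8,9} 105
  8 to go: {0,1,2,5,6,7,8,9} 420  {0,2,3,4,5,6,8,9} 70  {0,2,4,5,6,7,8,9} 280  {1,2,4,5,6,7,8,9} 560  {1,3,4,5,6,7,8,9} 420  {2,3,4,5,6,7,8,9} 280
  if 0:b drops first: 1260 orders
  if 1:o drops first: 630 orders
  if 3:e drops first: 1260 orders
heap linearizations: 3150

3150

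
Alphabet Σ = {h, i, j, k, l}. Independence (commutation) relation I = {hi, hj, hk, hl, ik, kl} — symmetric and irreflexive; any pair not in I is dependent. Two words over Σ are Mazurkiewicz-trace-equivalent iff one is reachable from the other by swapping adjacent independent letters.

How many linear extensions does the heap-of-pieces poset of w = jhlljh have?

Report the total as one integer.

15

piece 0:j — minimal
piece 1:h — minimal
piece 2:l rests on {0:j}
piece 3:l rests on {2:l}
piece 4:j rests on {3:l}
piece 5:h rests on {1:h}
minimal pieces: {0:j, 1:h}
ways to finish when only these pieces remain (= sum over removing one remaining piece with nothing left below it):
  1 left: {4}→1  {5}→1
  2 left: {1,5}→1  {3,4}→1  {4,5}→2
  3 left: {1,4,5}→3  {2,3,4}→1  {3,4,5}→3
  4 left: {0,2,3,4}→1  {1,3,4,5}→6  {2,3,4,5}→4
  placing 0:j first → 10 extensions
  placing 1:h first → 5 extensions
total linear extensions = 15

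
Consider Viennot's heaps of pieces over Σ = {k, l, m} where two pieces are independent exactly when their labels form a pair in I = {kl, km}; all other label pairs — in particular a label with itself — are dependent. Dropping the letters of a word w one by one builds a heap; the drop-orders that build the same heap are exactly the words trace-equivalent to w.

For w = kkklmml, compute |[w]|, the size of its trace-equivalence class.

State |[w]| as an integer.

35

piece 0:k — minimal
piece 1:k rests on {0:k}
piece 2:k rests on {1:k}
piece 3:l — minimal
piece 4:m rests on {3:l}
piece 5:m rests on {4:m}
piece 6:l rests on {5:m}
minimal pieces: {0:k, 3:l}
ways to finish when only these pieces remain (= sum over removing one remaining piece with nothing left below it):
  1 left: {2}→1  {6}→1
  2 left: {1,2}→1  {2,6}→2  {5,6}→1
  3 left: {0,1,2}→1  {1,2,6}→3  {2,5,6}→3  {4,5,6}→1
  4 left: {0,1,2,6}→4  {1,2,5,6}→6  {2,4,5,6}→4  {3,4,5,6}→1
  5 left: {0,1,2,5,6}→10  {1,2,4,5,6}→10  {2,3,4,5,6}→5
  placing 0:k first → 15 extensions
  placing 3:l first → 20 extensions
total linear extensions = 35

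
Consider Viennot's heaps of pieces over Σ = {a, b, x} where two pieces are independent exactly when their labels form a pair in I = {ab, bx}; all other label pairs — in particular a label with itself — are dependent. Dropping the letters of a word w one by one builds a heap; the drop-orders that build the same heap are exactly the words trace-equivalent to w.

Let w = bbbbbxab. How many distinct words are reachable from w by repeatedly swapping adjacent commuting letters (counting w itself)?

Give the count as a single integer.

0(b) covers ∅
1(b) covers 0:b
2(b) covers 1:b
3(b) covers 2:b
4(b) covers 3:b
5(x) covers ∅
6(a) covers 5:x
7(b) covers 4:b
floor of heap: 0:b, 5:x
completions by unplaced set U, small U first (add the entries for U minus each lowest piece of U):
  |U|=1: {6}:1  {7}:1
  |U|=2: {4,7}:1  {5,6}:1  {6,7}:2
  |U|=3: {3,4,7}:1  {4,6,7}:3  {5,6,7}:3
  |U|=4: {2,3,4,7}:1  {3,4,6,7}:4  {4,5,6,7}:6
  |U|=5: {1,2,3,4,7}:1  {2,3,4,6,7}:5  {3,4,5,6,7}:10
  |U|=6: {0,1,2,3,4,7}:1  {1,2,3,4,6,7}:6  {2,3,4,5,6,7}:15
  start at 0(b): 21
  start at 5(x): 7
sum over floor = 28

28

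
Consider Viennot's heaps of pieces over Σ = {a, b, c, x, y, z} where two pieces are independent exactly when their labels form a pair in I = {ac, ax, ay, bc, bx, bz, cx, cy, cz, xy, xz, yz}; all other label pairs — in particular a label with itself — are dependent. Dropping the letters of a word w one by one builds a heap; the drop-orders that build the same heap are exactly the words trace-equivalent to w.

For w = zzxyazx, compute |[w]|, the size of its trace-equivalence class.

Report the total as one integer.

105

#0=z has no predecessor
#1=z depends on [0:z]
#2=x has no predecessor
#3=y has no predecessor
#4=a depends on [1:z]
#5=z depends on [4:a]
#6=x depends on [2:x]
sources: [0:z, 2:x, 3:y]
N(rest) = Σ N(rest − s) over sources s of rest; N(one piece) = 1:
  size 1 → [3]=1  [5]=1  [6]=1
  size 2 → [2,6]=1  [3,5]=2  [3,6]=2  [4,5]=1  [5,6]=2
  size 3 → [1,4,5]=1  [2,3,6]=3  [2,5,6]=3  [3,4,5]=3  [3,5,6]=6  [4,5,6]=3
  size 4 → [0,1,4,5]=1  [1,3,4,5]=4  [1,4,5,6]=4  [2,3,5,6]=12  [2,4,5,6]=6  [3,4,5,6]=12
  size 5 → [0,1,3,4,5]=5  [0,1,4,5,6]=5  [1,2,4,5,6]=10  [1,3,4,5,6]=20  [2,3,4,5,6]=30
  first=0(z) contributes 60
  first=2(x) contributes 30
  first=3(y) contributes 15
|[w]| = 105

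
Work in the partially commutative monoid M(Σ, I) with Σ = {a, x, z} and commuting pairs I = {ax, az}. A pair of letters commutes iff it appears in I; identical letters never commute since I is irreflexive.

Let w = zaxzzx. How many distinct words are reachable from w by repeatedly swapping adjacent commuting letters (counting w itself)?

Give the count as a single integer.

piece 0:z — minimal
piece 1:a — minimal
piece 2:x rests on {0:z}
piece 3:z rests on {2:x}
piece 4:z rests on {3:z}
piece 5:x rests on {4:z}
minimal pieces: {0:z, 1:a}
ways to finish when only these pieces remain (= sum over removing one remaining piece with nothing left below it):
  1 left: {1}→1  {5}→1
  2 left: {1,5}→2  {4,5}→1
  3 left: {1,4,5}→3  {3,4,5}→1
  4 left: {1,3,4,5}→4  {2,3,4,5}→1
  placing 0:z first → 5 extensions
  placing 1:a first → 1 extensions
total linear extensions = 6

6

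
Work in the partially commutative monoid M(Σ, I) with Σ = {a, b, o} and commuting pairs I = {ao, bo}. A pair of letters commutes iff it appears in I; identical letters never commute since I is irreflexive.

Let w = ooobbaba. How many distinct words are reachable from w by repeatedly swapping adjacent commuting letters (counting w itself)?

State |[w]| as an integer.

piece 0:o — minimal
piece 1:o rests on {0:o}
piece 2:o rests on {1:o}
piece 3:b — minimal
piece 4:b rests on {3:b}
piece 5:a rests on {4:b}
piece 6:b rests on {5:a}
piece 7:a rests on {6:b}
minimal pieces: {0:o, 3:b}
ways to finish when only these pieces remain (= sum over removing one remaining piece with nothing left below it):
  1 left: {2}→1  {7}→1
  2 left: {1,2}→1  {2,7}→2  {6,7}→1
  3 left: {0,1,2}→1  {1,2,7}→3  {2,6,7}→3  {5,6,7}→1
  4 left: {0,1,2,7}→4  {1,2,6,7}→6  {2,5,6,7}→4  {4,5,6,7}→1
  5 left: {0,1,2,6,7}→10  {1,2,5,6,7}→10  {2,4,5,6,7}→5  {3,4,5,6,7}→1
  6 left: {0,1,2,5,6,7}→20  {1,2,4,5,6,7}→15  {2,3,4,5,6,7}→6
  placing 0:o first → 21 extensions
  placing 3:b first → 35 extensions
total linear extensions = 56

56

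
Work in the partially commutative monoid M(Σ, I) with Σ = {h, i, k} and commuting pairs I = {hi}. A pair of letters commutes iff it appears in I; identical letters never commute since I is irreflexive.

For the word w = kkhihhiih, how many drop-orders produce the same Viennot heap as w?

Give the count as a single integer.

drop 0:k onto floor
drop 1:k onto {0:k}
drop 2:h onto {1:k}
drop 3:i onto {1:k}
drop 4:h onto {2:h}
drop 5:h onto {4:h}
drop 6:i onto {3:i}
drop 7:i onto {6:i}
drop 8:h onto {5:h}
ground layer = {0:k}
drop-orders for the pieces not yet dropped (sum over which currently-grounded one goes next):
  1 to go: {7} 1  {8} 1
  2 to go: {5,8} 1  {6,7} 1  {7,8} 2
  3 to go: {3,6,7} 1  {4,5,8} 1  {5,7,8} 3  {6,7,8} 3
  4 to go: {2,4,5,8} 1  {3,6,7,8} 4  {4,5,7,8} 4  {5,6,7,8} 6
  5 to go: {2,4,5,7,8} 5  {3,5,6,7,8} 10  {4,5,6,7,8} 10
  6 to go: {2,4,5,6,7,8} 15  {3,4,5,6,7,8} 20
  7 to go: {2,3,4,5,6,7,8} 35
  if 0:k drops first: 35 orders

35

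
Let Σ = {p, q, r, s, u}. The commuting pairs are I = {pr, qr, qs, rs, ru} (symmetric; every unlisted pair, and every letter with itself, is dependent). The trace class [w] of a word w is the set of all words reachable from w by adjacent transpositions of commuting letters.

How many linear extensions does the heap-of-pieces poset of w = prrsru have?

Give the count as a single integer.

drop 0:p onto floor
drop 1:r onto floor
drop 2:r onto {1:r}
drop 3:s onto {0:p}
drop 4:r onto {2:r}
drop 5:u onto {3:s}
ground layer = {0:p, 1:r}
drop-orders for the pieces not yet dropped (sum over which currently-grounded one goes next):
  1 to go: {4} 1  {5} 1
  2 to go: {2,4} 1  {3,5} 1  {4,5} 2
  3 to go: {0,3,5} 1  {1,2,4} 1  {2,4,5} 3  {3,4,5} 3
  4 to go: {0,3,4,5} 4  {1,2,4,5} 4  {2,3,4,5} 6
  if 0:p drops first: 10 orders
  if 1:r drops first: 10 orders
heap linearizations: 20

20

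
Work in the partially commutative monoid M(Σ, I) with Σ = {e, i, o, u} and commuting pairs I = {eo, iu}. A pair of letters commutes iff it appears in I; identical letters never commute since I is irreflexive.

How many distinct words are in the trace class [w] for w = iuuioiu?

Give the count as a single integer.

12

drop 0:i onto floor
drop 1:u onto floor
drop 2:u onto {1:u}
drop 3:i onto {0:i}
drop 4:o onto {2:u, 3:i}
drop 5:i onto {4:o}
drop 6:u onto {4:o}
ground layer = {0:i, 1:u}
drop-orders for the pieces not yet dropped (sum over which currently-grounded one goes next):
  1 to go: {5} 1  {6} 1
  2 to go: {5,6} 2
  3 to go: {4,5,6} 2
  4 to go: {2,4,5,6} 2  {3,4,5,6} 2
  5 to go: {0,3,4,5,6} 2  {1,2,4,5,6} 2  {2,3,4,5,6} 4
  if 0:i drops first: 6 orders
  if 1:u drops first: 6 orders
heap linearizations: 12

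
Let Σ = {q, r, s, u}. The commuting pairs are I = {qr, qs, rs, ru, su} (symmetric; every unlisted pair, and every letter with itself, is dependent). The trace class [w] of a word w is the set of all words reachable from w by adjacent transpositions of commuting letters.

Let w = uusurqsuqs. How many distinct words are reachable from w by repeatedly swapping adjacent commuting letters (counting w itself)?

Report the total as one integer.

840

0(u) covers ∅
1(u) covers 0:u
2(s) covers ∅
3(u) covers 1:u
4(r) covers ∅
5(q) covers 3:u
6(s) covers 2:s
7(u) covers 5:q
8(q) covers 7:u
9(s) covers 6:s
floor of heap: 0:u, 2:s, 4:r
completions by unplaced set U, small U first (add the entries for U minus each lowest piece of U):
  |U|=1: {4}:1  {8}:1  {9}:1
  |U|=2: {4,8}:2  {4,9}:2  {6,9}:1  {7,8}:1  {8,9}:2
  |U|=3: {2,6,9}:1  {4,6,9}:3  {4,7,8}:3  {4,8,9}:6  {5,7,8}:1  {6,8,9}:3  {7,8,9}:3
  |U|=4: {2,4,6,9}:4  {2,6,8,9}:4  {3,5,7,8}:1  {4,5,7,8}:4  {4,6,8,9}:12  {4,7,8,9}:12  {5,7,8,9}:4  {6,7,8,9}:6
  |U|=5: {1,3,5,7,8}:1  {2,4,6,8,9}:20  {2,6,7,8,9}:10  {3,4,5,7,8}:5  {3,5,7,8,9}:5  {4,5,7,8,9}:20  {4,6,7,8,9}:30  {5,6,7,8,9}:10
  |U|=6: {0,1,3,5,7,8}:1  {1,3,4,5,7,8}:6  {1,3,5,7,8,9}:6  {2,4,6,7,8,9}:60  {2,5,6,7,8,9}:20  {3,4,5,7,8,9}:30  {3,5,6,7,8,9}:15  {4,5,6,7,8,9}:60
  |U|=7: {0,1,3,4,5,7,8}:7  {0,1,3,5,7,8,9}:7  {1,3,4,5,7,8,9}:42  {1,3,5,6,7,8,9}:21  {2,3,5,6,7,8,9}:35  {2,4,5,6,7,8,9}:140  {3,4,5,6,7,8,9}:105
  |U|=8: {0,1,3,4,5,7,8,9}:56  {0,1,3,5,6,7,8,9}:28  {1,2,3,5,6,7,8,9}:56  {1,3,4,5,6,7,8,9}:168  {2,3,4,5,6,7,8,9}:280
  start at 0(u): 504
  start at 2(s): 252
  start at 4(r): 84
sum over floor = 840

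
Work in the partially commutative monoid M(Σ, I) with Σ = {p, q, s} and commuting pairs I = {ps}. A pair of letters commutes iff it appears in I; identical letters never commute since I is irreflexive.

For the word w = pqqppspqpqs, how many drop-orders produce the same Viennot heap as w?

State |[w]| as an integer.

4

0(p) covers ∅
1(q) covers 0:p
2(q) covers 1:q
3(p) covers 2:q
4(p) covers 3:p
5(s) covers 2:q
6(p) covers 4:p
7(q) covers 5:s, 6:p
8(p) covers 7:q
9(q) covers 8:p
10(s) covers 9:q
floor of heap: 0:p
completions by unplaced set U, small U first (add the entries for U minus each lowest piece of U):
  |U|=1: {10}:1
  |U|=2: {9,10}:1
  |U|=3: {8,9,10}:1
  |U|=4: {7,8,9,10}:1
  |U|=5: {5,7,8,9,10}:1  {6,7,8,9,10}:1
  |U|=6: {4,6,7,8,9,10}:1  {5,6,7,8,9,10}:2
  |U|=7: {3,4,6,7,8,9,10}:1  {4,5,6,7,8,9,10}:3
  |U|=8: {3,4,5,6,7,8,9,10}:4
  |U|=9: {2,3,4,5,6,7,8,9,10}:4
  start at 0(p): 4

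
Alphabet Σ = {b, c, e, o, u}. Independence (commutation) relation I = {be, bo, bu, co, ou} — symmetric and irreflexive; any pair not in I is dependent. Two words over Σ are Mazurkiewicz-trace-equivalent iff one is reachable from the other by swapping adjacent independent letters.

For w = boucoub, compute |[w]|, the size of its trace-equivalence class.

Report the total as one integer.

84

drop 0:b onto floor
drop 1:o onto floor
drop 2:u onto floor
drop 3:c onto {0:b, 2:u}
drop 4:o onto {1:o}
drop 5:u onto {3:c}
drop 6:b onto {3:c}
ground layer = {0:b, 1:o, 2:u}
drop-orders for the pieces not yet dropped (sum over which currently-grounded one goes next):
  1 to go: {4} 1  {5} 1  {6} 1
  2 to go: {1,4} 1  {4,5} 2  {4,6} 2  {5,6} 2
  3 to go: {1,4,5} 3  {1,4,6} 3  {3,5,6} 2  {4,5,6} 6
  4 to go: {0,3,5,6} 2  {1,4,5,6} 12  {2,3,5,6} 2  {3,4,5,6} 8
  5 to go: {0,2,3,5,6} 4  {0,3,4,5,6} 10  {1,3,4,5,6} 20  {2,3,4,5,6} 10
  if 0:b drops first: 30 orders
  if 1:o drops first: 24 orders
  if 2:u drops first: 30 orders
heap linearizations: 84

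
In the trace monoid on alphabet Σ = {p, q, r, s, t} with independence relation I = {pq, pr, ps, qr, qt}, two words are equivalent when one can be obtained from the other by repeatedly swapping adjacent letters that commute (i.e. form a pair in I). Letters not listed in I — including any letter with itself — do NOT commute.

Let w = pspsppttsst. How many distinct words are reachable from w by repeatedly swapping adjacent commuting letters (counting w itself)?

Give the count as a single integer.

15

piece 0:p — minimal
piece 1:s — minimal
piece 2:p rests on {0:p}
piece 3:s rests on {1:s}
piece 4:p rests on {2:p}
piece 5:p rests on {4:p}
piece 6:t rests on {3:s, 5:p}
piece 7:t rests on {6:t}
piece 8:s rests on {7:t}
piece 9:s rests on {8:s}
piece 10:t rests on {9:s}
minimal pieces: {0:p, 1:s}
ways to finish when only these pieces remain (= sum over removing one remaining piece with nothing left below it):
  1 left: {10}→1
  2 left: {9,10}→1
  3 left: {8,9,10}→1
  4 left: {7,8,9,10}→1
  5 left: {6,7,8,9,10}→1
  6 left: {3,6,7,8,9,10}→1  {5,6,7,8,9,10}→1
  7 left: {1,3,6,7,8,9,10}→1  {3,5,6,7,8,9,10}→2  {4,5,6,7,8,9,10}→1
  8 left: {1,3,5,6,7,8,9,10}→3  {2,4,5,6,7,8,9,10}→1  {3,4,5,6,7,8,9,10}→3
  9 left: {0,2,4,5,6,7,8,9,10}→1  {1,3,4,5,6,7,8,9,10}→6  {2,3,4,5,6,7,8,9,10}→4
  placing 0:p first → 10 extensions
  placing 1:s first → 5 extensions
total linear extensions = 15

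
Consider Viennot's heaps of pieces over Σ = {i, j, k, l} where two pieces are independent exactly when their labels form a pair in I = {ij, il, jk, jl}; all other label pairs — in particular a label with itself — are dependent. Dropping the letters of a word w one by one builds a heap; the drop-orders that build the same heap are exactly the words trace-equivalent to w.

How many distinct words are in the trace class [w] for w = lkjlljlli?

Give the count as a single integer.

0(l) covers ∅
1(k) covers 0:l
2(j) covers ∅
3(l) covers 1:k
4(l) covers 3:l
5(j) covers 2:j
6(l) covers 4:l
7(l) covers 6:l
8(i) covers 1:k
floor of heap: 0:l, 2:j
completions by unplaced set U, small U first (add the entries for U minus each lowest piece of U):
  |U|=1: {5}:1  {7}:1  {8}:1
  |U|=2: {2,5}:1  {5,7}:2  {5,8}:2  {6,7}:1  {7,8}:2
  |U|=3: {2,5,7}:3  {2,5,8}:3  {4,6,7}:1  {5,6,7}:3  {5,7,8}:6  {6,7,8}:3
  |U|=4: {2,5,6,7}:6  {2,5,7,8}:12  {3,4,6,7}:1  {4,5,6,7}:4  {4,6,7,8}:4  {5,6,7,8}:12
  |U|=5: {2,4,5,6,7}:10  {2,5,6,7,8}:30  {3,4,5,6,7}:5  {3,4,6,7,8}:5  {4,5,6,7,8}:20
  |U|=6: {1,3,4,6,7,8}:5  {2,3,4,5,6,7}:15  {2,4,5,6,7,8}:60  {3,4,5,6,7,8}:30
  |U|=7: {0,1,3,4,6,7,8}:5  {1,3,4,5,6,7,8}:35  {2,3,4,5,6,7,8}:105
  start at 0(l): 140
  start at 2(j): 40
sum over floor = 180

180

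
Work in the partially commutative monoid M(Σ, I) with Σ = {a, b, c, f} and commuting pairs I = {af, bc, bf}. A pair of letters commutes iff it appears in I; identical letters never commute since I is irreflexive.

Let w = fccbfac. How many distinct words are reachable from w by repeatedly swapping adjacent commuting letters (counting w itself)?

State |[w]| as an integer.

drop 0:f onto floor
drop 1:c onto {0:f}
drop 2:c onto {1:c}
drop 3:b onto floor
drop 4:f onto {2:c}
drop 5:a onto {2:c, 3:b}
drop 6:c onto {4:f, 5:a}
ground layer = {0:f, 3:b}
drop-orders for the pieces not yet dropped (sum over which currently-grounded one goes next):
  1 to go: {6} 1
  2 to go: {4,6} 1  {5,6} 1
  3 to go: {3,5,6} 1  {4,5,6} 2
  4 to go: {2,4,5,6} 2  {3,4,5,6} 3
  5 to go: {1,2,4,5,6} 2  {2,3,4,5,6} 5
  if 0:f drops first: 7 orders
  if 3:b drops first: 2 orders
heap linearizations: 9

9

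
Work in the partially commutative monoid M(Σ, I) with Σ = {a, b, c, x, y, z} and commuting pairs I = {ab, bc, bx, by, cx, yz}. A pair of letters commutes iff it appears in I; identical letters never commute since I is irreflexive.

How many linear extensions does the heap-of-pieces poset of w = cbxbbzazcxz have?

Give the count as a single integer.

#0=c has no predecessor
#1=b has no predecessor
#2=x has no predecessor
#3=b depends on [1:b]
#4=b depends on [3:b]
#5=z depends on [0:c, 2:x, 4:b]
#6=a depends on [5:z]
#7=z depends on [6:a]
#8=c depends on [7:z]
#9=x depends on [7:z]
#10=z depends on [8:c, 9:x]
sources: [0:c, 1:b, 2:x]
N(rest) = Σ N(rest − s) over sources s of rest; N(one piece) = 1:
  size 1 → [10]=1
  size 2 → [8,10]=1  [9,10]=1
  size 3 → [8,9,10]=2
  size 4 → [7,8,9,10]=2
  size 5 → [6,7,8,9,10]=2
  size 6 → [5,6,7,8,9,10]=2
  size 7 → [0,5,6,7,8,9,10]=2  [2,5,6,7,8,9,10]=2  [4,5,6,7,8,9,10]=2
  size 8 → [0,2,5,6,7,8,9,10]=4  [0,4,5,6,7,8,9,10]=4  [2,4,5,6,7,8,9,10]=4  [3,4,5,6,7,8,9,10]=2
  size 9 → [0,2,4,5,6,7,8,9,10]=12  [0,3,4,5,6,7,8,9,10]=6  [1,3,4,5,6,7,8,9,10]=2  [2,3,4,5,6,7,8,9,10]=6
  first=0(c) contributes 8
  first=1(b) contributes 24
  first=2(x) contributes 8
|[w]| = 40

40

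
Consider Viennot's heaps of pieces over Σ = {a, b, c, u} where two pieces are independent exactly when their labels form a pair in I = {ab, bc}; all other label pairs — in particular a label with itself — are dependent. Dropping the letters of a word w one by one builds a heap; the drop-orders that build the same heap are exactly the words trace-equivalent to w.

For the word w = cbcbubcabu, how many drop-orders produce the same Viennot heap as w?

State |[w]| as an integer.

36

piece 0:c — minimal
piece 1:b — minimal
piece 2:c rests on {0:c}
piece 3:b rests on {1:b}
piece 4:u rests on {2:c, 3:b}
piece 5:b rests on {4:u}
piece 6:c rests on {4:u}
piece 7:a rests on {6:c}
piece 8:b rests on {5:b}
piece 9:u rests on {7:a, 8:b}
minimal pieces: {0:c, 1:b}
ways to finish when only these pieces remain (= sum over removing one remaining piece with nothing left below it):
  1 left: {9}→1
  2 left: {7,9}→1  {8,9}→1
  3 left: {5,8,9}→1  {6,7,9}→1  {7,8,9}→2
  4 left: {5,7,8,9}→3  {6,7,8,9}→3
  5 left: {5,6,7,8,9}→6
  6 left: {4,5,6,7,8,9}→6
  7 left: {2,4,5,6,7,8,9}→6  {3,4,5,6,7,8,9}→6
  8 left: {0,2,4,5,6,7,8,9}→6  {1,3,4,5,6,7,8,9}→6  {2,3,4,5,6,7,8,9}→12
  placing 0:c first → 18 extensions
  placing 1:b first → 18 extensions
total linear extensions = 36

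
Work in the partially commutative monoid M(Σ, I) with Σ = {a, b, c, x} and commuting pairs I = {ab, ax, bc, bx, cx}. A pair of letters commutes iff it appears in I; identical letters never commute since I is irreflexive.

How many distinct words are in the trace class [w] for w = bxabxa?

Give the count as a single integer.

90

drop 0:b onto floor
drop 1:x onto floor
drop 2:a onto floor
drop 3:b onto {0:b}
drop 4:x onto {1:x}
drop 5:a onto {2:a}
ground layer = {0:b, 1:x, 2:a}
drop-orders for the pieces not yet dropped (sum over which currently-grounded one goes next):
  1 to go: {3} 1  {4} 1  {5} 1
  2 to go: {0,3} 1  {1,4} 1  {2,5} 1  {3,4} 2  {3,5} 2  {4,5} 2
  3 to go: {0,3,4} 3  {0,3,5} 3  {1,3,4} 3  {1,4,5} 3  {2,3,5} 3  {2,4,5} 3  {3,4,5} 6
  4 to go: {0,1,3,4} 6  {0,2,3,5} 6  {0,3,4,5} 12  {1,2,4,5} 6  {1,3,4,5} 12  {2,3,4,5} 12
  if 0:b drops first: 30 orders
  if 1:x drops first: 30 orders
  if 2:a drops first: 30 orders
heap linearizations: 90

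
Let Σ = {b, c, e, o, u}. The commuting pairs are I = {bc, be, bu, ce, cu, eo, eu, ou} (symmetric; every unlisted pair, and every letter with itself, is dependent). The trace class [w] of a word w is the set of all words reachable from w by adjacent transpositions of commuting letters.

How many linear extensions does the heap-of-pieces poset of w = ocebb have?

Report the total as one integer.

15

#0=o has no predecessor
#1=c depends on [0:o]
#2=e has no predecessor
#3=b depends on [0:o]
#4=b depends on [3:b]
sources: [0:o, 2:e]
N(rest) = Σ N(rest − s) over sources s of rest; N(one piece) = 1:
  size 1 → [1]=1  [2]=1  [4]=1
  size 2 → [1,2]=2  [1,4]=2  [2,4]=2  [3,4]=1
  size 3 → [1,2,4]=6  [1,3,4]=3  [2,3,4]=3
  first=0(o) contributes 12
  first=2(e) contributes 3
|[w]| = 15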